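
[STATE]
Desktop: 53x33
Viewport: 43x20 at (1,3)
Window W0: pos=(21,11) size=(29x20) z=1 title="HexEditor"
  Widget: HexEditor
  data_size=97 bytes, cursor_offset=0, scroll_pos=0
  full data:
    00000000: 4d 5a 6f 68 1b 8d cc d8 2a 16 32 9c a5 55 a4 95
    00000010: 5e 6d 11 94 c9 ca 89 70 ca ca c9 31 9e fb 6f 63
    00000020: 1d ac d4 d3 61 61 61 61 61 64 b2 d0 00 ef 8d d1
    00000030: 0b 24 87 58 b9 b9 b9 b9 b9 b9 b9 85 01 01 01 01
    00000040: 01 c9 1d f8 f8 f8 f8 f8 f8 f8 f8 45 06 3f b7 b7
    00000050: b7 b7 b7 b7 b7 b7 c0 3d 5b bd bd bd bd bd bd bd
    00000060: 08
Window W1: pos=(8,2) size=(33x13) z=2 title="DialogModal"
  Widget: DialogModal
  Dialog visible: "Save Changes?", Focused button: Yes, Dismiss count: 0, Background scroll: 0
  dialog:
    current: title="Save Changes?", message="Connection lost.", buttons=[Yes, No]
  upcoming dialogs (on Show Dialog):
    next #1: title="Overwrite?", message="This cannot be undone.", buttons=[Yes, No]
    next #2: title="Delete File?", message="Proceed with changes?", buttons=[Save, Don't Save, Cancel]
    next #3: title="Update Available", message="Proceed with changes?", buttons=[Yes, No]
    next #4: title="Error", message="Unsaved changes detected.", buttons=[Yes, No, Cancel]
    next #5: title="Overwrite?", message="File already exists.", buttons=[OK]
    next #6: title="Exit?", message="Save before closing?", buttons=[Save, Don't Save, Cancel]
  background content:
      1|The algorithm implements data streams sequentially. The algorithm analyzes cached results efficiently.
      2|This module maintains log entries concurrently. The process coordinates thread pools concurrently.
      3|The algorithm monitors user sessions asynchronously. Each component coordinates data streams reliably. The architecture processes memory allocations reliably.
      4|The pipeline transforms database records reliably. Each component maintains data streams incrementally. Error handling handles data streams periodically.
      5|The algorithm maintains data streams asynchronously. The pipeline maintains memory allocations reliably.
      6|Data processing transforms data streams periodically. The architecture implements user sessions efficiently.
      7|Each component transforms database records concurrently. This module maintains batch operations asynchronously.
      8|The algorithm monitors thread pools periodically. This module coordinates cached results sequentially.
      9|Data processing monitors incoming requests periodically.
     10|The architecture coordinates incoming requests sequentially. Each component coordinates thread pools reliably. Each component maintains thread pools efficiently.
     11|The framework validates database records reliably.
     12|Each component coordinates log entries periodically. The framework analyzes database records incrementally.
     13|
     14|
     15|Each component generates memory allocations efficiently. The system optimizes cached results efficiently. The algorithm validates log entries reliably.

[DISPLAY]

       ┃ DialogModal                   ┃   
       ┠───────────────────────────────┨   
       ┃The algorithm implements data s┃   
       ┃This module maintains log entri┃   
       ┃The a┌──────────────────┐er ses┃   
       ┃The p│  Save Changes?   │atabas┃   
       ┃The a│ Connection lost. │ata st┃   
       ┃Data │    [Yes]  No     │s data┃   
       ┃Each └──────────────────┘ datab┃━━━
       ┃The algorithm monitors thread p┃   
       ┃Data processing monitors incomi┃───
       ┗━━━━━━━━━━━━━━━━━━━━━━━━━━━━━━━┛68 
                    ┃00000010  5e 6d 11 94 
                    ┃00000020  1d ac d4 d3 
                    ┃00000030  0b 24 87 58 
                    ┃00000040  01 c9 1d f8 
                    ┃00000050  b7 b7 b7 b7 
                    ┃00000060  08          
                    ┃                      
                    ┃                      


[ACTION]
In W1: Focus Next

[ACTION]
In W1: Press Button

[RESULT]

       ┃ DialogModal                   ┃   
       ┠───────────────────────────────┨   
       ┃The algorithm implements data s┃   
       ┃This module maintains log entri┃   
       ┃The algorithm monitors user ses┃   
       ┃The pipeline transforms databas┃   
       ┃The algorithm maintains data st┃   
       ┃Data processing transforms data┃   
       ┃Each component transforms datab┃━━━
       ┃The algorithm monitors thread p┃   
       ┃Data processing monitors incomi┃───
       ┗━━━━━━━━━━━━━━━━━━━━━━━━━━━━━━━┛68 
                    ┃00000010  5e 6d 11 94 
                    ┃00000020  1d ac d4 d3 
                    ┃00000030  0b 24 87 58 
                    ┃00000040  01 c9 1d f8 
                    ┃00000050  b7 b7 b7 b7 
                    ┃00000060  08          
                    ┃                      
                    ┃                      


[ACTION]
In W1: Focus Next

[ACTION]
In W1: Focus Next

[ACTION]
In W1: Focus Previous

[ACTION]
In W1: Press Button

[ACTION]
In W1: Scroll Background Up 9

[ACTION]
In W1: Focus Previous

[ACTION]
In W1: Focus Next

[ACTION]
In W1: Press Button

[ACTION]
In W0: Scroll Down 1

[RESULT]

       ┃ DialogModal                   ┃   
       ┠───────────────────────────────┨   
       ┃The algorithm implements data s┃   
       ┃This module maintains log entri┃   
       ┃The algorithm monitors user ses┃   
       ┃The pipeline transforms databas┃   
       ┃The algorithm maintains data st┃   
       ┃Data processing transforms data┃   
       ┃Each component transforms datab┃━━━
       ┃The algorithm monitors thread p┃   
       ┃Data processing monitors incomi┃───
       ┗━━━━━━━━━━━━━━━━━━━━━━━━━━━━━━━┛94 
                    ┃00000020  1d ac d4 d3 
                    ┃00000030  0b 24 87 58 
                    ┃00000040  01 c9 1d f8 
                    ┃00000050  b7 b7 b7 b7 
                    ┃00000060  08          
                    ┃                      
                    ┃                      
                    ┃                      


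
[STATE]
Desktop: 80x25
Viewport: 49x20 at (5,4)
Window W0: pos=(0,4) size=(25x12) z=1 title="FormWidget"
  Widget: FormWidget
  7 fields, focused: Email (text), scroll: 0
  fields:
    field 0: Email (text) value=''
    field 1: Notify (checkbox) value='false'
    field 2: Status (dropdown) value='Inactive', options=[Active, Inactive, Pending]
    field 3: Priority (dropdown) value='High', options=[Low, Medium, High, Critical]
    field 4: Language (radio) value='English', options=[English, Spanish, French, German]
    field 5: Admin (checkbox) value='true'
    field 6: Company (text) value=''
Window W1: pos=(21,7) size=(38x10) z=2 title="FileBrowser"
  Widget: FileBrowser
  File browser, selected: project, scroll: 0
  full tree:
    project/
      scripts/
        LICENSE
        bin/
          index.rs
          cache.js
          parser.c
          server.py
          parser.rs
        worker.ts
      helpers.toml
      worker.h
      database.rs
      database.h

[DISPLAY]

━━━━━━━━━━━━━━━━━━━┓                             
mWidget            ┃                             
───────────────────┨                             
ail:      [     ┏━━━━━━━━━━━━━━━━━━━━━━━━━━━━━━━━
tify:     [ ]   ┃ FileBrowser                    
atus:     [Inact┠────────────────────────────────
iority:   [High ┃> [-] project/                  
nguage:   (●) En┃    [+] scripts/                
min:      [x]   ┃    helpers.toml                
mpany:    [     ┃    worker.h                    
                ┃    database.rs                 
━━━━━━━━━━━━━━━━┃    database.h                  
                ┗━━━━━━━━━━━━━━━━━━━━━━━━━━━━━━━━
                                                 
                                                 
                                                 
                                                 
                                                 
                                                 
                                                 


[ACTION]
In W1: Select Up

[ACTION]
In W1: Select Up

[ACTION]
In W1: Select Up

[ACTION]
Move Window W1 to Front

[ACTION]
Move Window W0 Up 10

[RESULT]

tify:     [ ]      ┃                             
atus:     [Inacti▼]┃                             
iority:   [High  ▼]┃                             
nguage:   (●) En┏━━━━━━━━━━━━━━━━━━━━━━━━━━━━━━━━
min:      [x]   ┃ FileBrowser                    
mpany:    [     ┠────────────────────────────────
                ┃> [-] project/                  
━━━━━━━━━━━━━━━━┃    [+] scripts/                
                ┃    helpers.toml                
                ┃    worker.h                    
                ┃    database.rs                 
                ┃    database.h                  
                ┗━━━━━━━━━━━━━━━━━━━━━━━━━━━━━━━━
                                                 
                                                 
                                                 
                                                 
                                                 
                                                 
                                                 


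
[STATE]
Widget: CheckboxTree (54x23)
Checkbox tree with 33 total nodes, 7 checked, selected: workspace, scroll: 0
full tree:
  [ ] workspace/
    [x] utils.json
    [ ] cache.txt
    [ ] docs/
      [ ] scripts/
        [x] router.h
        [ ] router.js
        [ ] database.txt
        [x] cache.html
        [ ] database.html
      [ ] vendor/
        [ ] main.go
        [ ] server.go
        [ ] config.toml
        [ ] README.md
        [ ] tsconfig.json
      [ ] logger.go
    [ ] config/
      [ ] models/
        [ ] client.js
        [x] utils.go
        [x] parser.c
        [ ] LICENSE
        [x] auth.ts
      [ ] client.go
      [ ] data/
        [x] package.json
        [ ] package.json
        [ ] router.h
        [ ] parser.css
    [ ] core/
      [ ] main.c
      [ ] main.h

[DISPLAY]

>[-] workspace/                                       
   [x] utils.json                                     
   [ ] cache.txt                                      
   [-] docs/                                          
     [-] scripts/                                     
       [x] router.h                                   
       [ ] router.js                                  
       [ ] database.txt                               
       [x] cache.html                                 
       [ ] database.html                              
     [ ] vendor/                                      
       [ ] main.go                                    
       [ ] server.go                                  
       [ ] config.toml                                
       [ ] README.md                                  
       [ ] tsconfig.json                              
     [ ] logger.go                                    
   [-] config/                                        
     [-] models/                                      
       [ ] client.js                                  
       [x] utils.go                                   
       [x] parser.c                                   
       [ ] LICENSE                                    


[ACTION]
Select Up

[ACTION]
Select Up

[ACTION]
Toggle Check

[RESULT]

>[x] workspace/                                       
   [x] utils.json                                     
   [x] cache.txt                                      
   [x] docs/                                          
     [x] scripts/                                     
       [x] router.h                                   
       [x] router.js                                  
       [x] database.txt                               
       [x] cache.html                                 
       [x] database.html                              
     [x] vendor/                                      
       [x] main.go                                    
       [x] server.go                                  
       [x] config.toml                                
       [x] README.md                                  
       [x] tsconfig.json                              
     [x] logger.go                                    
   [x] config/                                        
     [x] models/                                      
       [x] client.js                                  
       [x] utils.go                                   
       [x] parser.c                                   
       [x] LICENSE                                    


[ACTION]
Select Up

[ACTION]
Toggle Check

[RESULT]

>[ ] workspace/                                       
   [ ] utils.json                                     
   [ ] cache.txt                                      
   [ ] docs/                                          
     [ ] scripts/                                     
       [ ] router.h                                   
       [ ] router.js                                  
       [ ] database.txt                               
       [ ] cache.html                                 
       [ ] database.html                              
     [ ] vendor/                                      
       [ ] main.go                                    
       [ ] server.go                                  
       [ ] config.toml                                
       [ ] README.md                                  
       [ ] tsconfig.json                              
     [ ] logger.go                                    
   [ ] config/                                        
     [ ] models/                                      
       [ ] client.js                                  
       [ ] utils.go                                   
       [ ] parser.c                                   
       [ ] LICENSE                                    


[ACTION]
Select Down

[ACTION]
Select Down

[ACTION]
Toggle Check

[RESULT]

 [-] workspace/                                       
   [ ] utils.json                                     
>  [x] cache.txt                                      
   [ ] docs/                                          
     [ ] scripts/                                     
       [ ] router.h                                   
       [ ] router.js                                  
       [ ] database.txt                               
       [ ] cache.html                                 
       [ ] database.html                              
     [ ] vendor/                                      
       [ ] main.go                                    
       [ ] server.go                                  
       [ ] config.toml                                
       [ ] README.md                                  
       [ ] tsconfig.json                              
     [ ] logger.go                                    
   [ ] config/                                        
     [ ] models/                                      
       [ ] client.js                                  
       [ ] utils.go                                   
       [ ] parser.c                                   
       [ ] LICENSE                                    


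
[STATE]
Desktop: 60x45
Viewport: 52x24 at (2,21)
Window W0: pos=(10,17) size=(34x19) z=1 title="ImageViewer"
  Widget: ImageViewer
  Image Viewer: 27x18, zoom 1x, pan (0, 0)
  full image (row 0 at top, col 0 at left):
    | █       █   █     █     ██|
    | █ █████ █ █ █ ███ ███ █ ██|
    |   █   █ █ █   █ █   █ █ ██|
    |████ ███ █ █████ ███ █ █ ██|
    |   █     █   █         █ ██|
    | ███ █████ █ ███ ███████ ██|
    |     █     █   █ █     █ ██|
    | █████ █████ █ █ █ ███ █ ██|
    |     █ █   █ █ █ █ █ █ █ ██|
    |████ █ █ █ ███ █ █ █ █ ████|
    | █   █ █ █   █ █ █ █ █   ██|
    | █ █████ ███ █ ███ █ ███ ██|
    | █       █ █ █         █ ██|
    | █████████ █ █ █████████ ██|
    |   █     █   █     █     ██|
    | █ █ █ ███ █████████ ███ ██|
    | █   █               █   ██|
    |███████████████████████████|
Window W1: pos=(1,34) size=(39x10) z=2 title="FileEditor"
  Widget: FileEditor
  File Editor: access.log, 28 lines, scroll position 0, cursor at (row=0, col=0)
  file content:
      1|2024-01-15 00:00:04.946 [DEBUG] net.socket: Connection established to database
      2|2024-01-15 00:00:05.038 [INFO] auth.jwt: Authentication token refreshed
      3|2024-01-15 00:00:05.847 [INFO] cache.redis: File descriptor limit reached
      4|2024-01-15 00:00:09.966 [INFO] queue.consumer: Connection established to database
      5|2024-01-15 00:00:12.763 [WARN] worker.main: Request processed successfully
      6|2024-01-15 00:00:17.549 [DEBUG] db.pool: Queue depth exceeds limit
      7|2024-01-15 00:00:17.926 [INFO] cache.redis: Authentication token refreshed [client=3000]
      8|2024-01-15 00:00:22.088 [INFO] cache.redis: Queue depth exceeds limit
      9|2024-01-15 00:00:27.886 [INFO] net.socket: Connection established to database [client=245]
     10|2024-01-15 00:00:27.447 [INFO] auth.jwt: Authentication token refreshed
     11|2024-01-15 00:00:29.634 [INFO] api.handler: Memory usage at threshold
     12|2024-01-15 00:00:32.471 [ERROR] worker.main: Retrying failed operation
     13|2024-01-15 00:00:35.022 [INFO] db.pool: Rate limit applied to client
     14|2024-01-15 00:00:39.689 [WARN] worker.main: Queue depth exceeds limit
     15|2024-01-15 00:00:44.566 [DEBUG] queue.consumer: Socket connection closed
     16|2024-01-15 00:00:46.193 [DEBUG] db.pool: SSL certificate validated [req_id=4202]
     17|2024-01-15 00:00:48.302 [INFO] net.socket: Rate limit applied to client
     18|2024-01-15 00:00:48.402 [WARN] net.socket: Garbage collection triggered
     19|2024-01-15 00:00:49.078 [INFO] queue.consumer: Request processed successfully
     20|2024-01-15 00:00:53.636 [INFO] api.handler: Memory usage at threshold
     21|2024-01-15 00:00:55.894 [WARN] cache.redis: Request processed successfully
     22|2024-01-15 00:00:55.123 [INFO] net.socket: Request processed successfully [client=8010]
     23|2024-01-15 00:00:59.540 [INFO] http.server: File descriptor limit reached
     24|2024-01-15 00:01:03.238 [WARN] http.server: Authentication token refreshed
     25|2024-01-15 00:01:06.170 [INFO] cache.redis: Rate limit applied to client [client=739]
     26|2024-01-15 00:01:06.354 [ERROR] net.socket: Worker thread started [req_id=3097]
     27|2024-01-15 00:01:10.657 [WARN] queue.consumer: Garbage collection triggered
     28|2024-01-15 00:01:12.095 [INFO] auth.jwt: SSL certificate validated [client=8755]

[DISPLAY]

        ┃ █ █████ █ █ █ ███ ███ █ ██     ┃          
        ┃   █   █ █ █   █ █   █ █ ██     ┃          
        ┃████ ███ █ █████ ███ █ █ ██     ┃          
        ┃   █     █   █         █ ██     ┃          
        ┃ ███ █████ █ ███ ███████ ██     ┃          
        ┃     █     █   █ █     █ ██     ┃          
        ┃ █████ █████ █ █ █ ███ █ ██     ┃          
        ┃     █ █   █ █ █ █ █ █ █ ██     ┃          
        ┃████ █ █ █ ███ █ █ █ █ ████     ┃          
        ┃ █   █ █ █   █ █ █ █ █   ██     ┃          
        ┃ █ █████ ███ █ ███ █ ███ ██     ┃          
        ┃ █       █ █ █         █ ██     ┃          
        ┃ █████████ █ █ █████████ ██     ┃          
━━━━━━━━━━━━━━━━━━━━━━━━━━━━━━━━━━━━━┓   ┃          
 FileEditor                          ┃━━━┛          
─────────────────────────────────────┨              
█024-01-15 00:00:04.946 [DEBUG] net.▲┃              
2024-01-15 00:00:05.038 [INFO] auth.█┃              
2024-01-15 00:00:05.847 [INFO] cache░┃              
2024-01-15 00:00:09.966 [INFO] queue░┃              
2024-01-15 00:00:12.763 [WARN] worke░┃              
2024-01-15 00:00:17.549 [DEBUG] db.p▼┃              
━━━━━━━━━━━━━━━━━━━━━━━━━━━━━━━━━━━━━┛              
                                                    


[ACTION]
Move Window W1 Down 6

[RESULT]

        ┃ █ █████ █ █ █ ███ ███ █ ██     ┃          
        ┃   █   █ █ █   █ █   █ █ ██     ┃          
        ┃████ ███ █ █████ ███ █ █ ██     ┃          
        ┃   █     █   █         █ ██     ┃          
        ┃ ███ █████ █ ███ ███████ ██     ┃          
        ┃     █     █   █ █     █ ██     ┃          
        ┃ █████ █████ █ █ █ ███ █ ██     ┃          
        ┃     █ █   █ █ █ █ █ █ █ ██     ┃          
        ┃████ █ █ █ ███ █ █ █ █ ████     ┃          
        ┃ █   █ █ █   █ █ █ █ █   ██     ┃          
        ┃ █ █████ ███ █ ███ █ ███ ██     ┃          
        ┃ █       █ █ █         █ ██     ┃          
        ┃ █████████ █ █ █████████ ██     ┃          
        ┃   █     █   █     █     ██     ┃          
━━━━━━━━━━━━━━━━━━━━━━━━━━━━━━━━━━━━━┓━━━┛          
 FileEditor                          ┃              
─────────────────────────────────────┨              
█024-01-15 00:00:04.946 [DEBUG] net.▲┃              
2024-01-15 00:00:05.038 [INFO] auth.█┃              
2024-01-15 00:00:05.847 [INFO] cache░┃              
2024-01-15 00:00:09.966 [INFO] queue░┃              
2024-01-15 00:00:12.763 [WARN] worke░┃              
2024-01-15 00:00:17.549 [DEBUG] db.p▼┃              
━━━━━━━━━━━━━━━━━━━━━━━━━━━━━━━━━━━━━┛              


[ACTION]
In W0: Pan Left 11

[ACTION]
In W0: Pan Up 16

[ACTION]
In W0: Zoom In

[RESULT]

        ┃  ██              ██      ██    ┃          
        ┃  ██  ██████████  ██  ██  ██  ██┃          
        ┃  ██  ██████████  ██  ██  ██  ██┃          
        ┃      ██      ██  ██  ██      ██┃          
        ┃      ██      ██  ██  ██      ██┃          
        ┃████████  ██████  ██  ██████████┃          
        ┃████████  ██████  ██  ██████████┃          
        ┃      ██          ██      ██    ┃          
        ┃      ██          ██      ██    ┃          
        ┃  ██████  ██████████  ██  ██████┃          
        ┃  ██████  ██████████  ██  ██████┃          
        ┃          ██          ██      ██┃          
        ┃          ██          ██      ██┃          
        ┃  ██████████  ██████████  ██  ██┃          
━━━━━━━━━━━━━━━━━━━━━━━━━━━━━━━━━━━━━┓━━━┛          
 FileEditor                          ┃              
─────────────────────────────────────┨              
█024-01-15 00:00:04.946 [DEBUG] net.▲┃              
2024-01-15 00:00:05.038 [INFO] auth.█┃              
2024-01-15 00:00:05.847 [INFO] cache░┃              
2024-01-15 00:00:09.966 [INFO] queue░┃              
2024-01-15 00:00:12.763 [WARN] worke░┃              
2024-01-15 00:00:17.549 [DEBUG] db.p▼┃              
━━━━━━━━━━━━━━━━━━━━━━━━━━━━━━━━━━━━━┛              


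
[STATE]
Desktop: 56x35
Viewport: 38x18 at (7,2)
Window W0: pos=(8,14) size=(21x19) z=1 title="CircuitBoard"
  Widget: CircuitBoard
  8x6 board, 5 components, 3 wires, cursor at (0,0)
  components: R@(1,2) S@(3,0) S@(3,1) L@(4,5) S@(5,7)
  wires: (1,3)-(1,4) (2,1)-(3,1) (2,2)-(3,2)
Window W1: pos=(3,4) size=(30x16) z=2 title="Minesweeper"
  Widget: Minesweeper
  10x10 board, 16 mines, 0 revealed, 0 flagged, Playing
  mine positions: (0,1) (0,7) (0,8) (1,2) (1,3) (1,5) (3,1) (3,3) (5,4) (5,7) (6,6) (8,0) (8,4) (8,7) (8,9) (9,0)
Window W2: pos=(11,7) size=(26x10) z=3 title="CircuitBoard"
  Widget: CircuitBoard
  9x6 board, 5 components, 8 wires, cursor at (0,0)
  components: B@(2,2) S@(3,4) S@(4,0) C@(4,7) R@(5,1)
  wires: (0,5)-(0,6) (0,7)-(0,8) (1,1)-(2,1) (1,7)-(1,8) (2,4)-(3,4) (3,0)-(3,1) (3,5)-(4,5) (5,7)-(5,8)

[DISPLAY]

                                      
                                      
━━━━━━━━━━━━━━━━━━━━━━━━━┓            
nesweeper                ┃            
─────────────────────────┨            
■■■■┏━━━━━━━━━━━━━━━━━━━━━━━━┓        
■■■■┃ CircuitBoard           ┃        
■■■■┠────────────────────────┨        
■■■■┃   0 1 2 3 4 5 6 7 8    ┃        
■■■■┃0  [.]                  ┃        
■■■■┃                        ┃        
■■■■┃1       ·               ┃        
■■■■┃        │               ┃        
■■■■┃2       ·   B       ·   ┃        
■■■■┗━━━━━━━━━━━━━━━━━━━━━━━━┛        
                         ┃            
                         ┃            
━━━━━━━━━━━━━━━━━━━━━━━━━┛            


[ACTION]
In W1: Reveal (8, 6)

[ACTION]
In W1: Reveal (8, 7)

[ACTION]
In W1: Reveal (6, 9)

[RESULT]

                                      
                                      
━━━━━━━━━━━━━━━━━━━━━━━━━┓            
nesweeper                ┃            
─────────────────────────┨            
■■■■┏━━━━━━━━━━━━━━━━━━━━━━━━┓        
✹■✹■┃ CircuitBoard           ┃        
■■■■┠────────────────────────┨        
✹■■■┃   0 1 2 3 4 5 6 7 8    ┃        
■■■■┃0  [.]                  ┃        
■✹■■┃                        ┃        
■■■✹┃1       ·               ┃        
■■■■┃        │               ┃        
■✹■1┃2       ·   B       ·   ┃        
■■■■┗━━━━━━━━━━━━━━━━━━━━━━━━┛        
                         ┃            
                         ┃            
━━━━━━━━━━━━━━━━━━━━━━━━━┛            


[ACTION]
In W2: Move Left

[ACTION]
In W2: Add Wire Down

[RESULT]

                                      
                                      
━━━━━━━━━━━━━━━━━━━━━━━━━┓            
nesweeper                ┃            
─────────────────────────┨            
■■■■┏━━━━━━━━━━━━━━━━━━━━━━━━┓        
✹■✹■┃ CircuitBoard           ┃        
■■■■┠────────────────────────┨        
✹■■■┃   0 1 2 3 4 5 6 7 8    ┃        
■■■■┃0  [.]                  ┃        
■✹■■┃    │                   ┃        
■■■✹┃1   ·   ·               ┃        
■■■■┃        │               ┃        
■✹■1┃2       ·   B       ·   ┃        
■■■■┗━━━━━━━━━━━━━━━━━━━━━━━━┛        
                         ┃            
                         ┃            
━━━━━━━━━━━━━━━━━━━━━━━━━┛            


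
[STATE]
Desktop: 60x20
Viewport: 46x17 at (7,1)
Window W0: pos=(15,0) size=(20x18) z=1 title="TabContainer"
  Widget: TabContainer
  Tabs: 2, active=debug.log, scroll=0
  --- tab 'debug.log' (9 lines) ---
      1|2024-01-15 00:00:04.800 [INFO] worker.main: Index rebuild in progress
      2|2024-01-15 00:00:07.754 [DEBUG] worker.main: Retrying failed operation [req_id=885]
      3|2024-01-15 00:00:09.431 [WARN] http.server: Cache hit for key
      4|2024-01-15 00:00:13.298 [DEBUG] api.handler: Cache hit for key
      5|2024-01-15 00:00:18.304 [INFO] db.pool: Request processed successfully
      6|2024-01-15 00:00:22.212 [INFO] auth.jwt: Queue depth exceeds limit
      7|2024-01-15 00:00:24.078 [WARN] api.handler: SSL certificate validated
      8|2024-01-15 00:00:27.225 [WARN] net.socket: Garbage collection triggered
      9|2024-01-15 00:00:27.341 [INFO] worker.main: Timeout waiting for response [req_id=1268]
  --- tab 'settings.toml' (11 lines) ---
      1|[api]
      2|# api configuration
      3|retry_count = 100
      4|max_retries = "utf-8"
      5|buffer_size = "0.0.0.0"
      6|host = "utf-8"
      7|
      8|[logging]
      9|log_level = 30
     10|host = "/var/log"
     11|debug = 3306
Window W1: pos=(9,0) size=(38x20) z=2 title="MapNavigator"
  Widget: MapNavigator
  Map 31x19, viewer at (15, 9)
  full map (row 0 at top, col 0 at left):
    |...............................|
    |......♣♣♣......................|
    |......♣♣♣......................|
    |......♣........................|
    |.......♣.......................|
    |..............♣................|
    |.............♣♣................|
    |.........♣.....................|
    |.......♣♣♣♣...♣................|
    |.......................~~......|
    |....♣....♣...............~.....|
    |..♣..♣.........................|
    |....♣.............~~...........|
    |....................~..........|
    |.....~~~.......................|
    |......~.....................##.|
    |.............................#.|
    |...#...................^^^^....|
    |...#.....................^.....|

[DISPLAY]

  ┃ MapNavigator                       ┃      
  ┠────────────────────────────────────┨      
  ┃   ......♣♣♣......................  ┃      
  ┃   ......♣♣♣......................  ┃      
  ┃   ......♣........................  ┃      
  ┃   .......♣.......................  ┃      
  ┃   ..............♣................  ┃      
  ┃   .............♣♣................  ┃      
  ┃   .........♣.....................  ┃      
  ┃   .......♣♣♣♣...♣................  ┃      
  ┃   ...............@.......~~......  ┃      
  ┃   ....♣....♣...............~.....  ┃      
  ┃   ..♣..♣.........................  ┃      
  ┃   ....♣.............~~...........  ┃      
  ┃   ....................~..........  ┃      
  ┃   .....~~~.......................  ┃      
  ┃   ......~.....................##.  ┃      


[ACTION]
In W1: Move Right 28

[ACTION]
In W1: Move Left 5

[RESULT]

  ┃ MapNavigator                       ┃      
  ┠────────────────────────────────────┨      
  ┃♣♣......................            ┃      
  ┃♣♣......................            ┃      
  ┃........................            ┃      
  ┃♣.......................            ┃      
  ┃.......♣................            ┃      
  ┃......♣♣................            ┃      
  ┃..♣.....................            ┃      
  ┃♣♣♣♣...♣................            ┃      
  ┃................~~@.....            ┃      
  ┃..♣...............~.....            ┃      
  ┃........................            ┃      
  ┃...........~~...........            ┃      
  ┃.............~..........            ┃      
  ┃~.......................            ┃      
  ┃.....................##.            ┃      


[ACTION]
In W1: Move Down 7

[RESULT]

  ┃ MapNavigator                       ┃      
  ┠────────────────────────────────────┨      
  ┃♣♣♣♣...♣................            ┃      
  ┃................~~......            ┃      
  ┃..♣...............~.....            ┃      
  ┃........................            ┃      
  ┃...........~~...........            ┃      
  ┃.............~..........            ┃      
  ┃~.......................            ┃      
  ┃.....................##.            ┃      
  ┃..................@...#.            ┃      
  ┃................^^^^....            ┃      
  ┃..................^.....            ┃      
  ┃                                    ┃      
  ┃                                    ┃      
  ┃                                    ┃      
  ┃                                    ┃      


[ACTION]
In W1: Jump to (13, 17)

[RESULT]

  ┃ MapNavigator                       ┃      
  ┠────────────────────────────────────┨      
  ┃     .......................~~......┃      
  ┃     ....♣....♣...............~.....┃      
  ┃     ..♣..♣.........................┃      
  ┃     ....♣.............~~...........┃      
  ┃     ....................~..........┃      
  ┃     .....~~~.......................┃      
  ┃     ......~.....................##.┃      
  ┃     .............................#.┃      
  ┃     ...#.........@.........^^^^....┃      
  ┃     ...#.....................^.....┃      
  ┃                                    ┃      
  ┃                                    ┃      
  ┃                                    ┃      
  ┃                                    ┃      
  ┃                                    ┃      


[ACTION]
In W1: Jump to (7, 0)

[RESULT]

  ┃ MapNavigator                       ┃      
  ┠────────────────────────────────────┨      
  ┃                                    ┃      
  ┃                                    ┃      
  ┃                                    ┃      
  ┃                                    ┃      
  ┃                                    ┃      
  ┃                                    ┃      
  ┃                                    ┃      
  ┃                                    ┃      
  ┃           .......@.................┃      
  ┃           ......♣♣♣................┃      
  ┃           ......♣♣♣................┃      
  ┃           ......♣..................┃      
  ┃           .......♣.................┃      
  ┃           ..............♣..........┃      
  ┃           .............♣♣..........┃      


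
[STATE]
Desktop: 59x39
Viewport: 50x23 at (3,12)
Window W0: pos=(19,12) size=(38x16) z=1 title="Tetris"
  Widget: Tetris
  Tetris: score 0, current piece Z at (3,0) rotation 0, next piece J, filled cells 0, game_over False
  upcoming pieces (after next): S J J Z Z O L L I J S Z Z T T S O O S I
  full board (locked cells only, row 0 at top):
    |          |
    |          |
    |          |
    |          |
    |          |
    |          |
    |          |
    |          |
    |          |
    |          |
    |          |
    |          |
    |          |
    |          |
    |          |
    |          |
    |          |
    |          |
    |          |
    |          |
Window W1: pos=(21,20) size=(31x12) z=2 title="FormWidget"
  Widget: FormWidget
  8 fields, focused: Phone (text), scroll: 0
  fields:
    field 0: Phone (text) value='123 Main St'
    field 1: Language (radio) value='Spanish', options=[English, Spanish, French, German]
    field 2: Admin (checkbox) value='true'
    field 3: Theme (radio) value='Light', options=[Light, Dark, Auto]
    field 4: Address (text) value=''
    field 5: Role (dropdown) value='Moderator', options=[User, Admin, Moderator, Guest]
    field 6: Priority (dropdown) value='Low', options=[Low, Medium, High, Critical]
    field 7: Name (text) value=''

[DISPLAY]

                ┏━━━━━━━━━━━━━━━━━━━━━━━━━━━━━━━━━
                ┃ Tetris                          
                ┠─────────────────────────────────
                ┃          │Next:                 
                ┃          │█                     
                ┃          │███                   
                ┃          │                      
                ┃          │                      
                ┃ ┏━━━━━━━━━━━━━━━━━━━━━━━━━━━━━┓ 
                ┃ ┃ FormWidget                  ┃ 
                ┃ ┠─────────────────────────────┨ 
                ┃ ┃> Phone:      [123 Main St  ]┃ 
                ┃ ┃  Language:   ( ) English  (●┃ 
                ┃ ┃  Admin:      [x]            ┃ 
                ┃ ┃  Theme:      (●) Light  ( ) ┃ 
                ┗━┃  Address:    [             ]┃━
                  ┃  Role:       [Moderator   ▼]┃ 
                  ┃  Priority:   [Low         ▼]┃ 
                  ┃  Name:       [             ]┃ 
                  ┗━━━━━━━━━━━━━━━━━━━━━━━━━━━━━┛ 
                                                  
                                                  
                                                  


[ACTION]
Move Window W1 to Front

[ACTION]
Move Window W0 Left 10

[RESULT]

      ┏━━━━━━━━━━━━━━━━━━━━━━━━━━━━━━━━━━━━┓      
      ┃ Tetris                             ┃      
      ┠────────────────────────────────────┨      
      ┃          │Next:                    ┃      
      ┃          │█                        ┃      
      ┃          │███                      ┃      
      ┃          │                         ┃      
      ┃          │                         ┃      
      ┃          │┏━━━━━━━━━━━━━━━━━━━━━━━━━━━━━┓ 
      ┃          │┃ FormWidget                  ┃ 
      ┃          │┠─────────────────────────────┨ 
      ┃          │┃> Phone:      [123 Main St  ]┃ 
      ┃          │┃  Language:   ( ) English  (●┃ 
      ┃          │┃  Admin:      [x]            ┃ 
      ┃          │┃  Theme:      (●) Light  ( ) ┃ 
      ┗━━━━━━━━━━━┃  Address:    [             ]┃ 
                  ┃  Role:       [Moderator   ▼]┃ 
                  ┃  Priority:   [Low         ▼]┃ 
                  ┃  Name:       [             ]┃ 
                  ┗━━━━━━━━━━━━━━━━━━━━━━━━━━━━━┛ 
                                                  
                                                  
                                                  


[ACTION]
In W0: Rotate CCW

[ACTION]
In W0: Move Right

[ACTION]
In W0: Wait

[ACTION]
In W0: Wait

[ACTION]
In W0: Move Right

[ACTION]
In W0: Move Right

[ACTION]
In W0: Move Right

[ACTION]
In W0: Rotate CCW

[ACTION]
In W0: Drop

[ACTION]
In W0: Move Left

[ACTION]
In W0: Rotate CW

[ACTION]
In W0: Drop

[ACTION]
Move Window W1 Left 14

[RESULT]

      ┏━━━━━━━━━━━━━━━━━━━━━━━━━━━━━━━━━━━━┓      
      ┃ Tetris                             ┃      
      ┠────────────────────────────────────┨      
      ┃          │Next:                    ┃      
      ┃          │█                        ┃      
      ┃          │███                      ┃      
      ┃          │                         ┃      
      ┃          │                         ┃      
    ┏━━━━━━━━━━━━━━━━━━━━━━━━━━━━━┓        ┃      
    ┃ FormWidget                  ┃        ┃      
    ┠─────────────────────────────┨        ┃      
    ┃> Phone:      [123 Main St  ]┃        ┃      
    ┃  Language:   ( ) English  (●┃        ┃      
    ┃  Admin:      [x]            ┃        ┃      
    ┃  Theme:      (●) Light  ( ) ┃        ┃      
    ┃  Address:    [             ]┃━━━━━━━━┛      
    ┃  Role:       [Moderator   ▼]┃               
    ┃  Priority:   [Low         ▼]┃               
    ┃  Name:       [             ]┃               
    ┗━━━━━━━━━━━━━━━━━━━━━━━━━━━━━┛               
                                                  
                                                  
                                                  
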